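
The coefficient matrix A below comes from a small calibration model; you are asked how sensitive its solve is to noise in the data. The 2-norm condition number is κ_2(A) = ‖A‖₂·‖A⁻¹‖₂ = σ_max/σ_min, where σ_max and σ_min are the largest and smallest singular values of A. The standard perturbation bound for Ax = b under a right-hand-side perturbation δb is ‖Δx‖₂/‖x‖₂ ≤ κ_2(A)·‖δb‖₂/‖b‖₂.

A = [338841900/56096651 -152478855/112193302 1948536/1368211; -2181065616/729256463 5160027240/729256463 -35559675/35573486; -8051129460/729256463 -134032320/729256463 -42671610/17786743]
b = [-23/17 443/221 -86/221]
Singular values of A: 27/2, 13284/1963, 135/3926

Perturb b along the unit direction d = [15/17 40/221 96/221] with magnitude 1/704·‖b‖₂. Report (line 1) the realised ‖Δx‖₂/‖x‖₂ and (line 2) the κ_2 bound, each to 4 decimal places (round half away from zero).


0.0035
0.5577

largest singular value 27/2, smallest 135/3926
κ = σ_max/σ_min = (27/2)/(135/3926) = 392.6000
κ_2(A)·‖δb‖/‖b‖ = 0.5577
solve Ax = b  →  x = [6.2224 -1.0971 -28.3884]
‖b‖₂ = 2.4495 and ‖x‖₂ = 29.0831
Δx = A⁻¹·δb where δb = 1/704·2.4495·d; ‖Δx‖ = 0.1012
dividing the unrounded norms, ‖Δx‖/‖x‖ = 0.0035
tightness: 0.0035 against a bound of 0.5577 (unrounded ratio ≈ 0.0062)


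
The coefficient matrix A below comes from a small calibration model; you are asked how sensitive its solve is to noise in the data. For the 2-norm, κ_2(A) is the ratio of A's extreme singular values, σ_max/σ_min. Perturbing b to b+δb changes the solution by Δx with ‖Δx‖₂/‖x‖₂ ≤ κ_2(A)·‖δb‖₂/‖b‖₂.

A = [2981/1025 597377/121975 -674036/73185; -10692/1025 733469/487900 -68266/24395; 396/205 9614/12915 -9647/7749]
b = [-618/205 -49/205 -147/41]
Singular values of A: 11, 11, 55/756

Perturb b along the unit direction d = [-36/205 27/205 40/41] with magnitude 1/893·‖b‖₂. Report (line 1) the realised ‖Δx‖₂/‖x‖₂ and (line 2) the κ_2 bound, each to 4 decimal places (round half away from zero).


0.0018
0.1693

σ_max = 11, σ_min = 55/756
κ = σ_max/σ_min = 11/(55/756) = 151.2000
perturbation bound = 151.2000·1/893 = 0.1693
solve Ax = b  →  x = [-0.1091 -36.5305 -19.1326]
‖b‖ = 4.6904, ‖x‖ = 41.2377
Δx = A⁻¹·δb where δb = 1/893·4.6904·d; ‖Δx‖ = 0.0722
relative error = 0.0018
realised/bound (from unrounded values) ≈ 0.0103


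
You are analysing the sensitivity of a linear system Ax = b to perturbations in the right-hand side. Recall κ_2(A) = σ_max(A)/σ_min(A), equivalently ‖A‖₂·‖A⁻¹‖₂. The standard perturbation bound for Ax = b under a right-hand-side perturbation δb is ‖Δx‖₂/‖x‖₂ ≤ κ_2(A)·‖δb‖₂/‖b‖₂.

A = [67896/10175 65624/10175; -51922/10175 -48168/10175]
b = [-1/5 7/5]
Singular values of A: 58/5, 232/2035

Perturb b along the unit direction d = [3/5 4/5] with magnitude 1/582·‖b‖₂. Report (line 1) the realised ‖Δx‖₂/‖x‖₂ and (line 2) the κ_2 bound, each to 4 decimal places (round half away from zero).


largest singular value 58/5, smallest 232/2035
condition number: (58/5) ÷ (232/2035) = 101.7500
worst-case relative error ≤ 101.7500 × 1/582 = 0.1748
solve Ax = b  →  x = [-6.1118 6.2924]
2-norm of b is 1.4142; of x, 8.7720
δb = ε·‖b‖·d = [0.0015 0.0019]; solving A·Δx = δb gives ‖Δx‖ = 0.0213
dividing the unrounded norms, ‖Δx‖/‖x‖ = 0.0024
tightness: 0.0024 against a bound of 0.1748 (unrounded ratio ≈ 0.0139)

0.0024
0.1748


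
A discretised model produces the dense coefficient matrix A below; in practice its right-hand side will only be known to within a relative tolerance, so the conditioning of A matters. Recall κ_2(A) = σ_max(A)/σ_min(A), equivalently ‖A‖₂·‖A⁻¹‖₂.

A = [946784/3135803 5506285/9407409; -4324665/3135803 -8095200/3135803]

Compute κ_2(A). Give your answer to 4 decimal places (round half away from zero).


323.9280

AᵀA = [11659207201/5849649289 65580218240/17548947867; 65580218240/17548947867 368893243225/52646843601]; tr = 1639536706/182169009, det = 15625/20241001
eigenvalues of AᵀA: λ = (tr ± √(tr²−4·det))/2 = 9, 15625/182169009
κ_2(A) = √(λ_max/λ_min) = √(9 / (15625/182169009)) = 323.9280


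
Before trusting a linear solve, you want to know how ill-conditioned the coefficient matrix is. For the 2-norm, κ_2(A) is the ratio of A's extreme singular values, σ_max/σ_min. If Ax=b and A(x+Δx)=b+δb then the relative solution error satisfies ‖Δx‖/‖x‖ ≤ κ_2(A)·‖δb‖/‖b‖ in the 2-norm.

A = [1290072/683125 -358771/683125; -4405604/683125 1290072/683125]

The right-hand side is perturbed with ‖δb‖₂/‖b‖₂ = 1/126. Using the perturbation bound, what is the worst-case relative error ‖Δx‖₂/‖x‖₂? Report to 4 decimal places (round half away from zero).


M = AᵀA = [33717811792/746655625 -9834218856/746655625; -9834218856/746655625 2868803833/746655625]. tr(M)=58538585/1194649, det(M)=38416/1194649
λ_max, λ_min = (58538585/1194649 ± √3426582359258289/1427186233201)/2 = 49, 784/1194649
so κ_2 = √(49 / (784/1194649)) = 273.2500
perturbation bound = 273.2500·1/126 = 2.1687

2.1687


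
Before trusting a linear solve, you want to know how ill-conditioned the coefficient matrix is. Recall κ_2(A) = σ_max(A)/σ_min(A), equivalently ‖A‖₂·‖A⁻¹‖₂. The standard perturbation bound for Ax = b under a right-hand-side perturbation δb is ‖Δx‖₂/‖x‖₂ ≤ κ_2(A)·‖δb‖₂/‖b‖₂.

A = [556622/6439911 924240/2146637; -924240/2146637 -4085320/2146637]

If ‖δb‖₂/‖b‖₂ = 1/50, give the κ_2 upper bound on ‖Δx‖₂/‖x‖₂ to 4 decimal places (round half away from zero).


3.8310

form AᵀA = [4757765764/24671299041 2348185760/2741255449; 2348185760/2741255449 10436680000/2741255449] with trace 58707844/14676561 and determinant 6400/14676561
eigenvalues of AᵀA: λ = (tr ± √(tr²−4·det))/2 = 4, 1600/14676561
so κ_2 = √(4 / (1600/14676561)) = 191.5500
bound on ‖Δx‖/‖x‖: κ·ε = 191.5500·1/50 = 3.8310


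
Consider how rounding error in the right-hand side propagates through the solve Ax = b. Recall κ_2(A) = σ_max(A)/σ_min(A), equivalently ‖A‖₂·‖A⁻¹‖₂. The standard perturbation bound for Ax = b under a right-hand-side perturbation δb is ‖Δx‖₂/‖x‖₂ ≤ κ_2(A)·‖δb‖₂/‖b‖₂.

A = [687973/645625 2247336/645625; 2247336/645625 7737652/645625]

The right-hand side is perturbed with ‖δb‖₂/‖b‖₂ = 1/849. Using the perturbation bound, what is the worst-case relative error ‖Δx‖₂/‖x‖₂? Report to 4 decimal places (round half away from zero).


form AᵀA = [8838121513/666930625 30296336616/666930625; 30296336616/666930625 103874844112/666930625] with trace 180340745/1067089 and determinant 456976/1067089
eigenvalues of AᵀA: λ = (tr ± √(tr²−4·det))/2 = 169, 2704/1067089
σ_max=√169=13, σ_min=√(2704/1067089)=(52/1033) → κ = 258.2500
bound on ‖Δx‖/‖x‖: κ·ε = 258.2500·1/849 = 0.3042

0.3042


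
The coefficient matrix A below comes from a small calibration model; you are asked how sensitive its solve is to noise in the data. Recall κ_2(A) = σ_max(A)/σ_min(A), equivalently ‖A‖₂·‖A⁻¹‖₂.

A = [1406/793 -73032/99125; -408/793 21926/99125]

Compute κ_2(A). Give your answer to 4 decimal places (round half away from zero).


AᵀA = [2143300/628849 -4465152/3144245; -4465152/3144245 9303076/15721225]; tr = 372104/93025, det = 16/93025
solving λ² − 372104/93025·λ + 16/93025 = 0 gives λ = 4, 4/93025
κ_2(A) = √(λ_max/λ_min) = √(4 / (4/93025)) = 305.0000

305.0000


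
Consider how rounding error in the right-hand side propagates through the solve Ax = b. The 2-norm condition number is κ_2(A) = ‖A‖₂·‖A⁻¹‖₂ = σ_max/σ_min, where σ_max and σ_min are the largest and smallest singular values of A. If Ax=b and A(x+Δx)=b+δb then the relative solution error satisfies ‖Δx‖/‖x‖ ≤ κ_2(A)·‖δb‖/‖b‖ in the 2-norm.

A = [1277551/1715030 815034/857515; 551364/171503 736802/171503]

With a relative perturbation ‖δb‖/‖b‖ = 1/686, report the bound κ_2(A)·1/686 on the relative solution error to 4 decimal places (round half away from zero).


AᵀA = [19055539921/1749748900 6351443307/437437225; 6351443307/437437225 8468893576/437437225]; tr = 2117244569/69989956, det = 366025/17497489
λ_max, λ_min = (2117244569/69989956 ± √4482314675781677361/4898593940881936)/2 = 121/4, 12100/17497489
κ = σ_max/σ_min = (11/2)/(110/4183) = 209.1500
κ_2(A)·‖δb‖/‖b‖ = 0.3049

0.3049


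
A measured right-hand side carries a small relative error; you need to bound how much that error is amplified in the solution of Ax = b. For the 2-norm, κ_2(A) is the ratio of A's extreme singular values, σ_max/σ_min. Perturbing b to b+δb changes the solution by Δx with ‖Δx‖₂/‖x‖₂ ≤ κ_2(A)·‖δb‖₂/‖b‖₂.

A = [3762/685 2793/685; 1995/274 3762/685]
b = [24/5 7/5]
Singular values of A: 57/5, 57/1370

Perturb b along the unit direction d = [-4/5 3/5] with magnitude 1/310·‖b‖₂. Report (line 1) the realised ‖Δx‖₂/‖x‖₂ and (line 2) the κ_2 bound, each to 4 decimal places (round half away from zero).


0.0054
0.8839

from the listed singular values, σ₁ = 57/5, σ_n = 57/1370
κ = σ_max/σ_min = (57/5)/(57/1370) = 274.0000
perturbation bound = 274.0000·1/310 = 0.8839
solve Ax = b  →  x = [43.5439 -57.4737]
‖b‖₂ = 5.0000 and ‖x‖₂ = 72.1061
with δb = [-0.0129 0.0097], A·Δx = δb → ‖Δx‖ = 0.3877
realised ‖Δx‖/‖x‖ = 0.0054
tightness: 0.0054 against a bound of 0.8839 (unrounded ratio ≈ 0.0061)


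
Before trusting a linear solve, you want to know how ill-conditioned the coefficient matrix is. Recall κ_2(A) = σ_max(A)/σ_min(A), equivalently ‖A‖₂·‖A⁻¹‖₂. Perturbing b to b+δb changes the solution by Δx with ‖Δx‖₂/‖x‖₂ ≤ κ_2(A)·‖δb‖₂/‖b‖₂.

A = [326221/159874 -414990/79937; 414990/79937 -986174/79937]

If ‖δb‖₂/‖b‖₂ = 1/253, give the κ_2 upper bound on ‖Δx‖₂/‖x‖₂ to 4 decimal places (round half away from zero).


0.4674

M = AᵀA = [4705839889/151240804 -2822139495/37810201; -2822139495/37810201 6773703304/37810201]. tr(M)=188169545/894916, det(M)=707281/223729
solving λ² − 188169545/894916·λ + 707281/223729 = 0 gives λ = 841/4, 3364/223729
σ_max=√(841/4)=(29/2), σ_min=√(3364/223729)=(58/473) → κ = 118.2500
bound on ‖Δx‖/‖x‖: κ·ε = 118.2500·1/253 = 0.4674


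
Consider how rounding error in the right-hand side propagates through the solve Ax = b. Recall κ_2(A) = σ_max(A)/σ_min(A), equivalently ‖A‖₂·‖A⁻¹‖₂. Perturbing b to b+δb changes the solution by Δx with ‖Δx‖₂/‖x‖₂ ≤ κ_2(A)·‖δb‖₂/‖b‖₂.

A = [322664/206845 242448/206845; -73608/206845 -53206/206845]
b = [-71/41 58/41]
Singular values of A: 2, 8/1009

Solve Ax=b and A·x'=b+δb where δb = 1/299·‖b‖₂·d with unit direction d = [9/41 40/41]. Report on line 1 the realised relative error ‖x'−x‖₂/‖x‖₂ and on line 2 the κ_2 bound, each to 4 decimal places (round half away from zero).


σ_max = 2, σ_min = 8/1009
κ_2(A) = 2 / (8/1009) = 252.2500
κ_2(A)·‖δb‖/‖b‖ = 0.8436
solve Ax = b  →  x = [-76.4750 100.3000]
‖b‖ = 2.2361, ‖x‖ = 126.1290
with δb = [0.0016 0.0073], A·Δx = δb → ‖Δx‖ = 0.9432
relative error = 0.0075
so the bound overstates the realised error by a factor of ≈ 112.8132 (computed from the unrounded values)

0.0075
0.8436


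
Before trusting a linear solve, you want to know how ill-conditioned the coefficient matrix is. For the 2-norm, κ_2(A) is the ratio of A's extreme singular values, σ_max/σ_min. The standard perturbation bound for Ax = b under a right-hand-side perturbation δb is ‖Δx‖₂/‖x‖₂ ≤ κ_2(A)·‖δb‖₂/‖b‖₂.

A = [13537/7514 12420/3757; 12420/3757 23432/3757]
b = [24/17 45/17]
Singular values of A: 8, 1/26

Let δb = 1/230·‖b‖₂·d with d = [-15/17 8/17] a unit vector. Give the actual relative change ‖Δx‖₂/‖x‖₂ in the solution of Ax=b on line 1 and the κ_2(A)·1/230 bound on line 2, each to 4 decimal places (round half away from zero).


σ_max = 8, σ_min = 1/26
condition number: 8 ÷ (1/26) = 208.0000
perturbation bound = 208.0000·1/230 = 0.9043
solve Ax = b  →  x = [0.1765 0.3309]
‖b‖₂ = 3.0000 and ‖x‖₂ = 0.3750
re-solving with b+δb shifts x by Δx of norm 0.3391
dividing the unrounded norms, ‖Δx‖/‖x‖ = 0.9043
tightness: 0.9043 against a bound of 0.9043; the bound is attained (ratio 1)

0.9043
0.9043


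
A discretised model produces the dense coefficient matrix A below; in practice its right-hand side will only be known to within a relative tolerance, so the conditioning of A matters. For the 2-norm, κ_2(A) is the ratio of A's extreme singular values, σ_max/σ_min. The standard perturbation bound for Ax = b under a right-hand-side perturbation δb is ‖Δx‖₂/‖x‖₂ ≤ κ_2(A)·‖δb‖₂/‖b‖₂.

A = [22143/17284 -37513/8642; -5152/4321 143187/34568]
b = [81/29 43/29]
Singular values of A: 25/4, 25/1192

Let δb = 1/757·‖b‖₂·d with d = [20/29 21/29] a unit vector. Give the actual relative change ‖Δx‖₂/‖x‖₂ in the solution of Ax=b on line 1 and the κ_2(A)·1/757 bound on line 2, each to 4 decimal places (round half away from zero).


σ_max = 25/4, σ_min = 25/1192
κ_2(A) = (25/4) / (25/1192) = 298.0000
bound on ‖Δx‖/‖x‖: κ·ε = 298.0000·1/757 = 0.3937
solve Ax = b  →  x = [137.3632 39.8976]
2-norm of b is 3.1623; of x, 143.0401
re-solving with b+δb shifts x by Δx of norm 0.1992
relative error = 0.0014
so the bound overstates the realised error by a factor of ≈ 282.7078 (computed from the unrounded values)

0.0014
0.3937


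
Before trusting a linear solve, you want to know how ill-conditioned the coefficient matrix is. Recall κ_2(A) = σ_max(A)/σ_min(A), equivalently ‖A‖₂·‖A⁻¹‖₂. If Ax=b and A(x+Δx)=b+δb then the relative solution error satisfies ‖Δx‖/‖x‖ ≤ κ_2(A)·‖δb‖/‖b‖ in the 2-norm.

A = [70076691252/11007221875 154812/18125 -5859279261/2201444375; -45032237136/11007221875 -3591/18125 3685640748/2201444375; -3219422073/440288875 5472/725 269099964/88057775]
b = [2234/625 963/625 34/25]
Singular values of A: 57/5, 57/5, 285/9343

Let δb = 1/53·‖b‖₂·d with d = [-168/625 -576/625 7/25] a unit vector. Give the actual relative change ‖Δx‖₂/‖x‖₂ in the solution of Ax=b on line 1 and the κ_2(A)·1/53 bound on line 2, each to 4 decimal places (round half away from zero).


0.0389
7.0513

from the listed singular values, σ₁ = 57/5, σ_n = 285/9343
κ = σ_max/σ_min = (57/5)/(285/9343) = 373.7200
bound on ‖Δx‖/‖x‖: κ·ε = 373.7200·1/53 = 7.0513
solve Ax = b  →  x = [-25.1670 0.3116 -60.5424]
2-norm of b is 4.1231; of x, 65.5657
δb = ε·‖b‖·d = [-0.0209 -0.0717 0.0218]; solving A·Δx = δb gives ‖Δx‖ = 2.5503
relative error = 0.0389
tightness: 0.0389 against a bound of 7.0513 (unrounded ratio ≈ 0.0055)


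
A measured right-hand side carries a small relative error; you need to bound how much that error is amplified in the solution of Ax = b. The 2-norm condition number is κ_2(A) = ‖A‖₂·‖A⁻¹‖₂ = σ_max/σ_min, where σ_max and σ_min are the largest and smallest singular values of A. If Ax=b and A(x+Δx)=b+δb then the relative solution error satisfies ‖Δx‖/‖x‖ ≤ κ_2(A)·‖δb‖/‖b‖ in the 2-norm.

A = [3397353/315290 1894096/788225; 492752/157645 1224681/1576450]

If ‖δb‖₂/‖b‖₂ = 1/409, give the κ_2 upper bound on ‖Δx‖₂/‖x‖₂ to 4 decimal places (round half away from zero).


M = AᵀA = [500529021625/3976311364 28153506960/994077841; 28153506960/994077841 25360387489/3976311364]. tr(M)=156421597/1182722, det(M)=6996025/9461776
solving λ² − 156421597/1182722·λ + 6996025/9461776 = 0 gives λ = 529/4, 13225/2365444
κ = σ_max/σ_min = (23/2)/(115/1538) = 153.8000
bound on ‖Δx‖/‖x‖: κ·ε = 153.8000·1/409 = 0.3760

0.3760


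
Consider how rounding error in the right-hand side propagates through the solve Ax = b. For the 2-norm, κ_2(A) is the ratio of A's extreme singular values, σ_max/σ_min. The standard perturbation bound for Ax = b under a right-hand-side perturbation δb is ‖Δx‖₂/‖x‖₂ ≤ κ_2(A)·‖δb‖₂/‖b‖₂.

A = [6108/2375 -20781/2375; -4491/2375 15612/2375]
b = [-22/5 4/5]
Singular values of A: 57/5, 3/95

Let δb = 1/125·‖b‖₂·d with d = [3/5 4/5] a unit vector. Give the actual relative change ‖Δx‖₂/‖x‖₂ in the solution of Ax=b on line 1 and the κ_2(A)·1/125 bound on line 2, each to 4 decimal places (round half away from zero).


σ_max = 57/5, σ_min = 3/95
κ_2(A) = (57/5) / (3/95) = 361.0000
perturbation bound = 361.0000·1/125 = 2.8880
solve Ax = b  →  x = [-60.8982 -17.3965]
‖b‖ = 4.4721, ‖x‖ = 63.3343
with δb = [0.0215 0.0286], A·Δx = δb → ‖Δx‖ = 1.1329
dividing the unrounded norms, ‖Δx‖/‖x‖ = 0.0179
realised/bound (from unrounded values) ≈ 0.0062

0.0179
2.8880


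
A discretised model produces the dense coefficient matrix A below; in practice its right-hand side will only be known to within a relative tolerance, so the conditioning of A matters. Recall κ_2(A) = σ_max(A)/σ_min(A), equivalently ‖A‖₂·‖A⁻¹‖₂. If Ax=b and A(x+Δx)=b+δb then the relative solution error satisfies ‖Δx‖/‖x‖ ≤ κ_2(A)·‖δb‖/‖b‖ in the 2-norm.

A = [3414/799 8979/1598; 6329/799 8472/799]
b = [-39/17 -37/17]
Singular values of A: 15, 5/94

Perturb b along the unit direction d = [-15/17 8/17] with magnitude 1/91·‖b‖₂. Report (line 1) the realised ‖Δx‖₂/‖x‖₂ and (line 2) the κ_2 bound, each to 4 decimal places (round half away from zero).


from the listed singular values, σ₁ = 15, σ_n = 5/94
κ = σ_max/σ_min = 15/(5/94) = 282.0000
κ_2(A)·‖δb‖/‖b‖ = 3.0989
solve Ax = b  →  x = [-15.1600 11.1200]
‖b‖ = 3.1623, ‖x‖ = 18.8011
re-solving with b+δb shifts x by Δx of norm 0.6533
dividing the unrounded norms, ‖Δx‖/‖x‖ = 0.0347
so the bound overstates the realised error by a factor of ≈ 89.1813 (computed from the unrounded values)

0.0347
3.0989


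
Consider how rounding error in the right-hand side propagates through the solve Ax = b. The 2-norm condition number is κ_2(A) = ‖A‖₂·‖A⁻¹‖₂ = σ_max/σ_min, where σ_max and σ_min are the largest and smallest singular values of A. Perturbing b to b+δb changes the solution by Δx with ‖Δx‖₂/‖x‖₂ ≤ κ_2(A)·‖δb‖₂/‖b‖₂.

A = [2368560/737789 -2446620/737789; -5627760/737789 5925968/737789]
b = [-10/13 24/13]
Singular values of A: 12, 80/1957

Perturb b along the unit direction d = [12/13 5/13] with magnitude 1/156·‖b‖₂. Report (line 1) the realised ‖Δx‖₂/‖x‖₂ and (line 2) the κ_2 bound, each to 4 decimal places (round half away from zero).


largest singular value 12, smallest 80/1957
condition number: 12 ÷ (80/1957) = 293.5500
worst-case relative error ≤ 293.5500 × 1/156 = 1.8817
solve Ax = b  →  x = [-0.1149 0.1207]
2-norm of b is 2.0000; of x, 0.1667
Δx = A⁻¹·δb where δb = 1/156·2.0000·d; ‖Δx‖ = 0.3136
dividing the unrounded norms, ‖Δx‖/‖x‖ = 1.8817
realised/bound = 1 exactly: the bound is attained for this b and d

1.8817
1.8817


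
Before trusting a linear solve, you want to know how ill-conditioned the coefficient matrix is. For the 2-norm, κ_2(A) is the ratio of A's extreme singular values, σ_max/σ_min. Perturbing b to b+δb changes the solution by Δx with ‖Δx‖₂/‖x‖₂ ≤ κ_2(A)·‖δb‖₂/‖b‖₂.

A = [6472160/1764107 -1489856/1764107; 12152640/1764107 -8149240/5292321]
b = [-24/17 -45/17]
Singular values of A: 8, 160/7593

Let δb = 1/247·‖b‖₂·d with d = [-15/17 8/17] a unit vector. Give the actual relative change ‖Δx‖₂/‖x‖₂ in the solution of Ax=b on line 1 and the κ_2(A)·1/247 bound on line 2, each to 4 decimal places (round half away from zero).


1.5370
1.5370

σ_max = 8, σ_min = 160/7593
condition number: 8 ÷ (160/7593) = 379.6500
bound on ‖Δx‖/‖x‖: κ·ε = 379.6500·1/247 = 1.5370
solve Ax = b  →  x = [-0.3659 0.0823]
‖b‖₂ = 3.0000 and ‖x‖₂ = 0.3750
re-solving with b+δb shifts x by Δx of norm 0.5764
realised ‖Δx‖/‖x‖ = 1.5370
so the bound is sharp here: realised error equals the bound


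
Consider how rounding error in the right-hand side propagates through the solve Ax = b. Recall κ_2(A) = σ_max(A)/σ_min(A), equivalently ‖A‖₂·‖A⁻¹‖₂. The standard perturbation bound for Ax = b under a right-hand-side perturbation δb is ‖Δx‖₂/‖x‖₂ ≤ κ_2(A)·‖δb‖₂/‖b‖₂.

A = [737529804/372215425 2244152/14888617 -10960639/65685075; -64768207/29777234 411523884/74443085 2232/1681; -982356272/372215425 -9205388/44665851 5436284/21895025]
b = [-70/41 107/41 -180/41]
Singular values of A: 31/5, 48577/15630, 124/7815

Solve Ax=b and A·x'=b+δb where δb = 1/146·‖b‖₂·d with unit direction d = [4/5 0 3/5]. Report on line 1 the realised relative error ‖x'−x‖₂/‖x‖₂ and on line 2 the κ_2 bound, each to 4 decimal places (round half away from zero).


0.0092
2.6764

largest singular value 31/5, smallest 124/7815
κ_2(A) = (31/5) / (124/7815) = 390.7500
worst-case relative error ≤ 390.7500 × 1/146 = 2.6764
solve Ax = b  →  x = [-25.3380 49.5599 -245.8773]
‖b‖₂ = 5.3852 and ‖x‖₂ = 252.0988
re-solving with b+δb shifts x by Δx of norm 2.3246
relative error = 0.0092
tightness: 0.0092 against a bound of 2.6764 (unrounded ratio ≈ 0.0034)


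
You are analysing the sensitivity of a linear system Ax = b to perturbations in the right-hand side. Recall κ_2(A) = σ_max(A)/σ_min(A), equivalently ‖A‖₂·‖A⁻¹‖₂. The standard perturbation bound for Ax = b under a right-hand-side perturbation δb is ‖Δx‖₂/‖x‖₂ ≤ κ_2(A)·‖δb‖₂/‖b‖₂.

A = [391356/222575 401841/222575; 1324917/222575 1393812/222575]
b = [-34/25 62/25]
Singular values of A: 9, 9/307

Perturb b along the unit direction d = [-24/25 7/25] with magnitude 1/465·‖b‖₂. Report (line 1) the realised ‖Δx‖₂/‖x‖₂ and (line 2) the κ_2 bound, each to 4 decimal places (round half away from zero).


0.0030
0.6602

from the listed singular values, σ₁ = 9, σ_n = 9/307
κ_2(A) = 9 / (9/307) = 307.0000
κ_2(A)·‖δb‖/‖b‖ = 0.6602
solve Ax = b  →  x = [-49.2490 47.2107]
‖b‖₂ = 2.8284 and ‖x‖₂ = 68.2226
δb = ε·‖b‖·d = [-0.0058 0.0017]; solving A·Δx = δb gives ‖Δx‖ = 0.2075
relative error = 0.0030
realised/bound (from unrounded values) ≈ 0.0046


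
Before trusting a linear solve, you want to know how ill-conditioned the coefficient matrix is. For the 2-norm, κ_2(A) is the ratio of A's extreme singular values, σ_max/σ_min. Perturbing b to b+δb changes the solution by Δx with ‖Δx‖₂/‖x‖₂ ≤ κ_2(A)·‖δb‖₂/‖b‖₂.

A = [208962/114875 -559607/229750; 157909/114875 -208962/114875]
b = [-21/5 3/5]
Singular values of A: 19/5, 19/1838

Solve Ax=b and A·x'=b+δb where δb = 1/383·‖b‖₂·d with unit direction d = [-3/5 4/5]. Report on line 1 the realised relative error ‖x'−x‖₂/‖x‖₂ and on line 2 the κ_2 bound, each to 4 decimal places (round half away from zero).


0.0037
0.9598

largest singular value 19/5, smallest 19/1838
κ = σ_max/σ_min = (19/5)/(19/1838) = 367.6000
κ_2(A)·‖δb‖/‖b‖ = 0.9598
solve Ax = b  →  x = [231.6947 174.7579]
‖b‖ = 4.2426, ‖x‖ = 290.2116
with δb = [-0.0066 0.0089], A·Δx = δb → ‖Δx‖ = 1.0716
realised ‖Δx‖/‖x‖ = 0.0037
tightness: 0.0037 against a bound of 0.9598 (unrounded ratio ≈ 0.0038)


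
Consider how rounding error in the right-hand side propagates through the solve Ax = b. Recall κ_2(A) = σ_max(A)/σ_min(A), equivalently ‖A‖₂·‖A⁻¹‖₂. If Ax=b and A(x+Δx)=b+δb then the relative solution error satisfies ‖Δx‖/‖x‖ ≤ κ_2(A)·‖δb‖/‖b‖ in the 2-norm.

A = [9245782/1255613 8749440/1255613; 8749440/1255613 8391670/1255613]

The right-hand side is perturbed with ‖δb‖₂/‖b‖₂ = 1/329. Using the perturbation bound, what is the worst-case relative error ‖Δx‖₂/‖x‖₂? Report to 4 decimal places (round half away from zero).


0.9076

AᵀA = [192672039364/1874630209 183493255680/1874630209; 183493255680/1874630209 174759602500/1874630209]; tr = 436898504/2229049, det = 960400/2229049
λ_max, λ_min = (436898504/2229049 ± √190871739682799616/4968659444401)/2 = 196, 4900/2229049
so κ_2 = √(196 / (4900/2229049)) = 298.6000
bound on ‖Δx‖/‖x‖: κ·ε = 298.6000·1/329 = 0.9076


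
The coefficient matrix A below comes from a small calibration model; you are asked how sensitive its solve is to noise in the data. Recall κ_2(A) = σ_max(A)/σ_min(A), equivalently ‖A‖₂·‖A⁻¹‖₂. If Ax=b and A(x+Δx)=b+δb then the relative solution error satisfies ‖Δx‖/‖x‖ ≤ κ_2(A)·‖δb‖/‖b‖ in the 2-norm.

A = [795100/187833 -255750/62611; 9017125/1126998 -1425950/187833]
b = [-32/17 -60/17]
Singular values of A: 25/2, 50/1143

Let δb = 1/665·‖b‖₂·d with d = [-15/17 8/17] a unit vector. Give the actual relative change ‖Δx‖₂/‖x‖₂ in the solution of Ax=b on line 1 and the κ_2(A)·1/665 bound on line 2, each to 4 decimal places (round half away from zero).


from the listed singular values, σ₁ = 25/2, σ_n = 50/1143
κ = σ_max/σ_min = (25/2)/(50/1143) = 285.7500
bound on ‖Δx‖/‖x‖: κ·ε = 285.7500·1/665 = 0.4297
solve Ax = b  →  x = [-0.2317 0.2207]
‖b‖₂ = 4.0000 and ‖x‖₂ = 0.3200
δb = ε·‖b‖·d = [-0.0053 0.0028]; solving A·Δx = δb gives ‖Δx‖ = 0.1375
relative error = 0.4297
realised/bound = 1 exactly: the bound is attained for this b and d

0.4297
0.4297


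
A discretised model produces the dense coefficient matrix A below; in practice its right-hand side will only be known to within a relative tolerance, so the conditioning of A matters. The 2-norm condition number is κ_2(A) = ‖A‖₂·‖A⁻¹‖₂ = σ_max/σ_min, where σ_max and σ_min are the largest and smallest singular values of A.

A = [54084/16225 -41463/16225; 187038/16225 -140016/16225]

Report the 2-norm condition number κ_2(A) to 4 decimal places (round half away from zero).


324.5000

AᵀA = [60653268/421201 -45489276/421201; -45489276/421201 34117857/421201]; tr = 94771125/421201, det = 202500/421201
λ_max, λ_min = (94771125/421201 ± √8981224960955625/177410282401)/2 = 225, 900/421201
so κ_2 = √(225 / (900/421201)) = 324.5000


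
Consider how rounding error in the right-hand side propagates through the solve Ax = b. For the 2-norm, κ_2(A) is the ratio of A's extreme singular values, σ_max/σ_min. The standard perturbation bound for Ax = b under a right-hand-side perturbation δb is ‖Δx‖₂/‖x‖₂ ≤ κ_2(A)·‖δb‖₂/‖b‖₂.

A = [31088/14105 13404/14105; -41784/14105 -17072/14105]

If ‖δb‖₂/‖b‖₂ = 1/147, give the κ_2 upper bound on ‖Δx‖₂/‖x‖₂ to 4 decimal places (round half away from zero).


M = AᵀA = [108494656/7958041 45201600/7958041; 45201600/7958041 18844816/7958041]. tr(M)=753488/47089, det(M)=1024/47089
λ_max, λ_min = (753488/47089 ± √567551289600/2217373921)/2 = 16, 64/47089
κ = σ_max/σ_min = 4/(8/217) = 108.5000
κ_2(A)·‖δb‖/‖b‖ = 0.7381

0.7381


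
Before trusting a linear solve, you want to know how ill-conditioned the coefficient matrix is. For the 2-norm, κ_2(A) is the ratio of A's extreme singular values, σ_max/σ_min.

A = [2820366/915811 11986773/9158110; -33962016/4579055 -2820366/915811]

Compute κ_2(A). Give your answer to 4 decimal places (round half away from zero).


338.6875

AᵀA = [8001657633924/124069495225 133359596127/4962779809; 133359596127/4962779809 5556977303841/496277980900]; tr = 222269868873/2936556100, det = 916636176/18353475625
eigenvalues of AᵀA: λ = (tr ± √(tr²−4·det))/2 = 7569/100, 484416/734139025
σ_max=√(7569/100)=(87/10), σ_min=√(484416/734139025)=(696/27095) → κ = 338.6875


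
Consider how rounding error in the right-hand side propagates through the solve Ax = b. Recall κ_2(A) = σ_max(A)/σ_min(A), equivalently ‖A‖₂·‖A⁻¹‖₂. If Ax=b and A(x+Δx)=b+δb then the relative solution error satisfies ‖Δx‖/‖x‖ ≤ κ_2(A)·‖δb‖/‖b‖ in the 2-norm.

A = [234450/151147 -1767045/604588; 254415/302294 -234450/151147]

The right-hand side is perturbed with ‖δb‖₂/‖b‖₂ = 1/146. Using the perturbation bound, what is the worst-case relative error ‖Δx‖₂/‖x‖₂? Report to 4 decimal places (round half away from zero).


AᵀA = [984755025/316199524 -923146875/158099762; -923146875/158099762 13847463225/1264798096]; tr = 61544925/4376464, det = 50625/17505856
eigenvalues of AᵀA: λ = (tr ± √(tr²−4·det))/2 = 225/16, 225/1094116
κ = σ_max/σ_min = (15/4)/(15/1046) = 261.5000
perturbation bound = 261.5000·1/146 = 1.7911

1.7911


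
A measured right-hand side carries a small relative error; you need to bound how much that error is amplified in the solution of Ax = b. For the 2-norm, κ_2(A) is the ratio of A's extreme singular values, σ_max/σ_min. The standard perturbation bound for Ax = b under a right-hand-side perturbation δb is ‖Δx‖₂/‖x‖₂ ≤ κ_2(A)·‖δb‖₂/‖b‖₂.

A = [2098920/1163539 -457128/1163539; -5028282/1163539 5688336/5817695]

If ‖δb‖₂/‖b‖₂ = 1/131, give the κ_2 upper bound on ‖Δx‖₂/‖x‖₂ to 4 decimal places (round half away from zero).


2.6663

AᵀA = [175675059396/8010787009 -197632739808/40053935045; -197632739808/40053935045 222374654784/200269675225]; tr = 2744944164/119137225, det = 20736/4765489
char-poly roots: 576/25 and 900/4765489
κ_2(A) = √(λ_max/λ_min) = √((576/25) / (900/4765489)) = 349.2800
κ_2(A)·‖δb‖/‖b‖ = 2.6663


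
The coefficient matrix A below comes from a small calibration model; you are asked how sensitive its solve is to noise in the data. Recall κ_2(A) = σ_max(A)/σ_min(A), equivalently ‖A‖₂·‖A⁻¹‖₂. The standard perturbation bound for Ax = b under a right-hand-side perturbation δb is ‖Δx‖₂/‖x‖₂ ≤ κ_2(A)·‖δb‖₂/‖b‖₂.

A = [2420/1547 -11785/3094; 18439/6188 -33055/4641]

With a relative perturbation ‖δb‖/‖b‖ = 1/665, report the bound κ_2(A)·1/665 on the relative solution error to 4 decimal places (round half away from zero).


form AᵀA = [1500689/132496 -2701105/99372; -2701105/99372 19448125/298116] with trace 540229/7056 and determinant 25/576
solving λ² − 540229/7056·λ + 25/576 = 0 gives λ = 1225/16, 1/1764
κ_2(A) = √(λ_max/λ_min) = √((1225/16) / (1/1764)) = 367.5000
bound on ‖Δx‖/‖x‖: κ·ε = 367.5000·1/665 = 0.5526

0.5526


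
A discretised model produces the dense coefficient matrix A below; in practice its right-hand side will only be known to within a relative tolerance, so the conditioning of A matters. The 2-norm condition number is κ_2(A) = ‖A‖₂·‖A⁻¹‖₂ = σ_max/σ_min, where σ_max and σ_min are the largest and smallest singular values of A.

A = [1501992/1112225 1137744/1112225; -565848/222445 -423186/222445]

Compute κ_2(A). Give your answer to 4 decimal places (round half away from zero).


AᵀA = [35503733376/4280430625 26627530032/4280430625; 26627530032/4280430625 19971007524/4280430625]; tr = 2218989636/171217225, det = 186624/171217225
char-poly roots: 324/25 and 576/6848689
κ = σ_max/σ_min = (18/5)/(24/2617) = 392.5500

392.5500


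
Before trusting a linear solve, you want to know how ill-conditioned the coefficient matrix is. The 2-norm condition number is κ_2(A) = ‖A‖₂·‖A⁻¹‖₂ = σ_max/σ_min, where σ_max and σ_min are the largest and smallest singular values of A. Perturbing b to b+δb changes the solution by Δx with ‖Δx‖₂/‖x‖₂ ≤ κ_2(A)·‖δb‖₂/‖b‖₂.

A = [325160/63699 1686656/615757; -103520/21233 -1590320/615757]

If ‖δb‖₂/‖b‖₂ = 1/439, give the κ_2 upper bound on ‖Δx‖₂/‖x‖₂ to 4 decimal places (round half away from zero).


form AᵀA = [699572800/14040009 124367360/4680003; 124367360/4680003 22110464/1560001] with trace 898566976/14040009 and determinant 409600/14040009
solving λ² − 898566976/14040009·λ + 409600/14040009 = 0 gives λ = 64, 6400/14040009
so κ_2 = √(64 / (6400/14040009)) = 374.7000
worst-case relative error ≤ 374.7000 × 1/439 = 0.8535

0.8535


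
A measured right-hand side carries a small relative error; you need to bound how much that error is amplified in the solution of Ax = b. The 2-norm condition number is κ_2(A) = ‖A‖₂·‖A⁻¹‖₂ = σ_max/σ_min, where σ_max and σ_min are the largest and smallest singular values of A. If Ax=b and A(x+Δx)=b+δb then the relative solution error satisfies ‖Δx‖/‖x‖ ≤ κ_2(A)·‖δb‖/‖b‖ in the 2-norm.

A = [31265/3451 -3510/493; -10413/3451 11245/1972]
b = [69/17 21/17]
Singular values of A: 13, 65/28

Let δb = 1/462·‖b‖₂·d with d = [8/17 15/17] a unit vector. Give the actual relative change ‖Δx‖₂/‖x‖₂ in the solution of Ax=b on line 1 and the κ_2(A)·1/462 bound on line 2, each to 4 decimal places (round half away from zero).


0.0030
0.0121

largest singular value 13, smallest 65/28
condition number: 13 ÷ (65/28) = 5.6000
perturbation bound = 5.6000·1/462 = 0.0121
solve Ax = b  →  x = [1.0584 0.7767]
‖b‖₂ = 4.2426 and ‖x‖₂ = 1.3128
with δb = [0.0043 0.0081], A·Δx = δb → ‖Δx‖ = 0.0040
realised ‖Δx‖/‖x‖ = 0.0030
tightness: 0.0030 against a bound of 0.0121 (unrounded ratio ≈ 0.2486)


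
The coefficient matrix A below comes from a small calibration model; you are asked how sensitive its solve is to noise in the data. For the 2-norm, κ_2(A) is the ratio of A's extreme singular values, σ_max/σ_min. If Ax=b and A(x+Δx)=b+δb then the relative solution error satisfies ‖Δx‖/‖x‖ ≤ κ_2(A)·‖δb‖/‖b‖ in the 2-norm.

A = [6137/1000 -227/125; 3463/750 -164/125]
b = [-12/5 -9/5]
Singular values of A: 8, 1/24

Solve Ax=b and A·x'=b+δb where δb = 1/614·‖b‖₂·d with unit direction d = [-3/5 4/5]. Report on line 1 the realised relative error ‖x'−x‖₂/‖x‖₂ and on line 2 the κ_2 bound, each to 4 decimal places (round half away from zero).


0.3127
0.3127

largest singular value 8, smallest 1/24
condition number: 8 ÷ (1/24) = 192.0000
worst-case relative error ≤ 192.0000 × 1/614 = 0.3127
solve Ax = b  →  x = [-0.3600 0.1050]
‖b‖₂ = 3.0000 and ‖x‖₂ = 0.3750
with δb = [-0.0029 0.0039], A·Δx = δb → ‖Δx‖ = 0.1173
relative error = 0.3127
tightness: 0.3127 against a bound of 0.3127; the bound is attained (ratio 1)


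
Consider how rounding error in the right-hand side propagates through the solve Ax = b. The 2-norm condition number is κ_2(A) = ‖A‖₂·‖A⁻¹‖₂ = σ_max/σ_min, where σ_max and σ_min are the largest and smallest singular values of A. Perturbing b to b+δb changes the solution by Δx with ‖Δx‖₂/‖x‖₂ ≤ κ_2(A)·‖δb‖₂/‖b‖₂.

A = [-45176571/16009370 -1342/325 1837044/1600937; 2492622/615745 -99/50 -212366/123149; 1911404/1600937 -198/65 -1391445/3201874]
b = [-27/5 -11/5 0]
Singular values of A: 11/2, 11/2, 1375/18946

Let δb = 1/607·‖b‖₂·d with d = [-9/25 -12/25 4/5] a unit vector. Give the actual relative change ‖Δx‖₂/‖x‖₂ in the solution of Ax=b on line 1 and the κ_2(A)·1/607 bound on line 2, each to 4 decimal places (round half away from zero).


largest singular value 11/2, smallest 1375/18946
κ_2(A) = (11/2) / (1375/18946) = 75.7840
perturbation bound = 75.7840·1/607 = 0.1249
solve Ax = b  →  x = [16.1053 0.8811 38.0709]
2-norm of b is 5.8310; of x, 41.3467
with δb = [-0.0035 -0.0046 0.0077], A·Δx = δb → ‖Δx‖ = 0.1324
realised ‖Δx‖/‖x‖ = 0.0032
realised/bound (from unrounded values) ≈ 0.0256

0.0032
0.1249


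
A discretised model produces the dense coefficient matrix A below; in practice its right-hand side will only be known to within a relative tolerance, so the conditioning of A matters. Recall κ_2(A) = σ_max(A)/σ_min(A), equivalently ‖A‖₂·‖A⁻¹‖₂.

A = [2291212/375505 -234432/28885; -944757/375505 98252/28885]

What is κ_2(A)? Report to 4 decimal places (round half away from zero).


M = AᵀA = [36344486497/834343225 -48458282796/834343225; -48458282796/834343225 64611818128/834343225]. tr(M)=4038252185/33373729, det(M)=3748096/33373729
char-poly roots: 121 and 30976/33373729
σ_max=√121=11, σ_min=√(30976/33373729)=(176/5777) → κ = 361.0625

361.0625


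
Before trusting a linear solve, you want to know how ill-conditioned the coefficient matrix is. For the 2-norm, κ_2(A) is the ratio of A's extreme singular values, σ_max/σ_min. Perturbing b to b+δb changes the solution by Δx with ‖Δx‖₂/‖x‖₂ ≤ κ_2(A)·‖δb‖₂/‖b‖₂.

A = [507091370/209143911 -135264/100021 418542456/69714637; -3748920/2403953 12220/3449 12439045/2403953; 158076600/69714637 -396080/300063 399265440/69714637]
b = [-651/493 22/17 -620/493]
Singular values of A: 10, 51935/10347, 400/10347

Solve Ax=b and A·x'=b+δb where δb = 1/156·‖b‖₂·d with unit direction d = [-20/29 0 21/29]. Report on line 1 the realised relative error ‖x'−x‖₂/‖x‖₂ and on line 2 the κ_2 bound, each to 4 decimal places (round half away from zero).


σ_max = 10, σ_min = 400/10347
condition number: 10 ÷ (400/10347) = 258.6750
bound on ‖Δx‖/‖x‖: κ·ε = 258.6750·1/156 = 1.6582
solve Ax = b  →  x = [-0.2552 0.3188 -0.0451]
‖b‖₂ = 2.2361 and ‖x‖₂ = 0.4108
re-solving with b+δb shifts x by Δx of norm 0.3708
relative error = 0.9025
tightness: 0.9025 against a bound of 1.6582 (unrounded ratio ≈ 0.5443)

0.9025
1.6582


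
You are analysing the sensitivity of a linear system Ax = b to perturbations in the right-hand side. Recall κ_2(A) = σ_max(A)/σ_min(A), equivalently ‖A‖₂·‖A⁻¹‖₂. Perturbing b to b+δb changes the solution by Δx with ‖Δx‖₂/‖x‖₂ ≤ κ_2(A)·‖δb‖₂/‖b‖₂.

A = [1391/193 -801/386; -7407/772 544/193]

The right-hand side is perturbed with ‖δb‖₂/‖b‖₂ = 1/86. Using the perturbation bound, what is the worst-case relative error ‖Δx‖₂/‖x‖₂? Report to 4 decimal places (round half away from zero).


AᵀA = [85821745/595984 -3128895/74498; -3128895/74498 1825345/148996]; tr = 93123125/595984, det = 390625/2383936
solving λ² − 93123125/595984·λ + 390625/2383936 = 0 gives λ = 625/4, 625/595984
so κ_2 = √((625/4) / (625/595984)) = 386.0000
κ_2(A)·‖δb‖/‖b‖ = 4.4884

4.4884


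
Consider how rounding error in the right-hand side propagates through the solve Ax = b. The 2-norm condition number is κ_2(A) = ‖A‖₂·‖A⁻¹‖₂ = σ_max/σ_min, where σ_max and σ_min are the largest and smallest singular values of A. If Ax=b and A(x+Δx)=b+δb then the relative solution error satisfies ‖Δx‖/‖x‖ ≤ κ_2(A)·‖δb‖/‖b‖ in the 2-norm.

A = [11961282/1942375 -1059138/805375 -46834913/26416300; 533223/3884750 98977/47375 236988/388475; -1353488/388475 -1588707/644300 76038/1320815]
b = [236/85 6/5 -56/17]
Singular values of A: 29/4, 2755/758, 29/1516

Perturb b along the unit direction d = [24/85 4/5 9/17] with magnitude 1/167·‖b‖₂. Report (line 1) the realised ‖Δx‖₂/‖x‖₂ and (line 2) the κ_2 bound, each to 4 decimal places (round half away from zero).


1.7965
2.2695

from the listed singular values, σ₁ = 29/4, σ_n = 29/1516
condition number: (29/4) ÷ (29/1516) = 379.0000
perturbation bound = 379.0000·1/167 = 2.2695
solve Ax = b  →  x = [0.5721 0.5283 0.0292]
‖b‖ = 4.4721, ‖x‖ = 0.7792
with δb = [0.0076 0.0214 0.0142], A·Δx = δb → ‖Δx‖ = 1.3999
relative error = 1.7965
tightness: 1.7965 against a bound of 2.2695 (unrounded ratio ≈ 0.7916)
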